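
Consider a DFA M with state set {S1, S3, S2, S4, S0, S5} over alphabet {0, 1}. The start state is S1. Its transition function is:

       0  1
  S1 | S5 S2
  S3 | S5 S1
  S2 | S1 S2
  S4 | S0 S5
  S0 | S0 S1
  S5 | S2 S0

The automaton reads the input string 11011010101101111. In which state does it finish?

Trace: S1 -1-> S2 -1-> S2 -0-> S1 -1-> S2 -1-> S2 -0-> S1 -1-> S2 -0-> S1 -1-> S2 -0-> S1 -1-> S2 -1-> S2 -0-> S1 -1-> S2 -1-> S2 -1-> S2 -1-> S2

S2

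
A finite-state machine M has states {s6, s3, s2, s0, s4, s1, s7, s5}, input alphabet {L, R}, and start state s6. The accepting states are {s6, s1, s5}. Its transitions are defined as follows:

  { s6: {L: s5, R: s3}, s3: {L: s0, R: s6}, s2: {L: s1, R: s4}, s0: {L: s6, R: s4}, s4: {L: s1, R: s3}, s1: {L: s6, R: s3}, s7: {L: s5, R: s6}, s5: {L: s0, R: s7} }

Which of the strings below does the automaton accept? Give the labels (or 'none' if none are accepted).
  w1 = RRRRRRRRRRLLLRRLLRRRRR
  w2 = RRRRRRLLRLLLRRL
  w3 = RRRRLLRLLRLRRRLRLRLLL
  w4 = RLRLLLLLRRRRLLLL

w1, w2, w3, w4

w1: Trace: s6 -R-> s3 -R-> s6 -R-> s3 -R-> s6 -R-> s3 -R-> s6 -R-> s3 -R-> s6 -R-> s3 -R-> s6 -L-> s5 -L-> s0 -L-> s6 -R-> s3 -R-> s6 -L-> s5 -L-> s0 -R-> s4 -R-> s3 -R-> s6 -R-> s3 -R-> s6  → end s6, accepted
w2: Trace: s6 -R-> s3 -R-> s6 -R-> s3 -R-> s6 -R-> s3 -R-> s6 -L-> s5 -L-> s0 -R-> s4 -L-> s1 -L-> s6 -L-> s5 -R-> s7 -R-> s6 -L-> s5  → end s5, accepted
w3: Trace: s6 -R-> s3 -R-> s6 -R-> s3 -R-> s6 -L-> s5 -L-> s0 -R-> s4 -L-> s1 -L-> s6 -R-> s3 -L-> s0 -R-> s4 -R-> s3 -R-> s6 -L-> s5 -R-> s7 -L-> s5 -R-> s7 -L-> s5 -L-> s0 -L-> s6  → end s6, accepted
w4: Trace: s6 -R-> s3 -L-> s0 -R-> s4 -L-> s1 -L-> s6 -L-> s5 -L-> s0 -L-> s6 -R-> s3 -R-> s6 -R-> s3 -R-> s6 -L-> s5 -L-> s0 -L-> s6 -L-> s5  → end s5, accepted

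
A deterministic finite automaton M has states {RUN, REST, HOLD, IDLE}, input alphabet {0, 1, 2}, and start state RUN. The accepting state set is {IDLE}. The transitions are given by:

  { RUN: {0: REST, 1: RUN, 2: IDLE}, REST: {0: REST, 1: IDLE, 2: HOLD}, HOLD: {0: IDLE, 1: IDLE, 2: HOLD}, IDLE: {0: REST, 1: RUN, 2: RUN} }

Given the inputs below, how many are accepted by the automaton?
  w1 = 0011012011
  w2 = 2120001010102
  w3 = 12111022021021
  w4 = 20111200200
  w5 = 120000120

w1: RUN → REST → REST → IDLE → RUN → REST → IDLE → RUN → REST → IDLE → RUN  → end RUN, rejected
w2: RUN → IDLE → RUN → IDLE → REST → REST → REST → IDLE → REST → IDLE → REST → IDLE → REST → HOLD  → end HOLD, rejected
w3: RUN → RUN → IDLE → RUN → RUN → RUN → REST → HOLD → HOLD → IDLE → RUN → RUN → REST → HOLD → IDLE  → end IDLE, accepted
w4: RUN → IDLE → REST → IDLE → RUN → RUN → IDLE → REST → REST → HOLD → IDLE → REST  → end REST, rejected
w5: RUN → RUN → IDLE → REST → REST → REST → REST → IDLE → RUN → REST  → end REST, rejected

1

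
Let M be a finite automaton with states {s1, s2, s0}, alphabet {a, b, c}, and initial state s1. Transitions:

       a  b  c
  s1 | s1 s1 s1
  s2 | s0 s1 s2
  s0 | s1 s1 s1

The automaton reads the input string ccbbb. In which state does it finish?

s1 → s1 → s1 → s1 → s1 → s1

s1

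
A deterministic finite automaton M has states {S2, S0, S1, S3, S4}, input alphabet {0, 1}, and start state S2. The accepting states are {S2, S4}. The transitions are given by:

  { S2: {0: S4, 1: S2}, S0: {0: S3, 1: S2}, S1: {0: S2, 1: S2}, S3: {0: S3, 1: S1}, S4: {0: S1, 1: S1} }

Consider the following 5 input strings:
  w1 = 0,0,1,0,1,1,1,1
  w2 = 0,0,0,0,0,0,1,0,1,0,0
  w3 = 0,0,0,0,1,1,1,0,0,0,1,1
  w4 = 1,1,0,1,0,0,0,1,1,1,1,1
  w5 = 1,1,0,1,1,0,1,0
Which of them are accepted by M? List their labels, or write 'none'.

w1, w2, w3, w4, w5

w1: S2 → S4 → S1 → S2 → S4 → S1 → S2 → S2 → S2  → end S2, accepted
w2: S2 → S4 → S1 → S2 → S4 → S1 → S2 → S2 → S4 → S1 → S2 → S4  → end S4, accepted
w3: S2 → S4 → S1 → S2 → S4 → S1 → S2 → S2 → S4 → S1 → S2 → S2 → S2  → end S2, accepted
w4: S2 → S2 → S2 → S4 → S1 → S2 → S4 → S1 → S2 → S2 → S2 → S2 → S2  → end S2, accepted
w5: S2 → S2 → S2 → S4 → S1 → S2 → S4 → S1 → S2  → end S2, accepted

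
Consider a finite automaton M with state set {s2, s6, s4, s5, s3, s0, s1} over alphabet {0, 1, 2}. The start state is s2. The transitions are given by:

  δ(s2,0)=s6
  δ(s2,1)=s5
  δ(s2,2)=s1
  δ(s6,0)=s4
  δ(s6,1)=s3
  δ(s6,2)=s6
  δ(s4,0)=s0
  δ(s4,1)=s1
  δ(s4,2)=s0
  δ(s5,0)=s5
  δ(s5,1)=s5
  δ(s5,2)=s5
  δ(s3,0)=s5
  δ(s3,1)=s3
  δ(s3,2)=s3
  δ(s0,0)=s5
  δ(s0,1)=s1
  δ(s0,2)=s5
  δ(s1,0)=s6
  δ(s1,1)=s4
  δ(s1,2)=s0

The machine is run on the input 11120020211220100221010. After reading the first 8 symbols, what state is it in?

s5

start at s2
read '1': s2 → s5
read '1': s5 → s5
read '1': s5 → s5
read '2': s5 → s5
read '0': s5 → s5
read '0': s5 → s5
read '2': s5 → s5
read '0': s5 → s5
After 8 symbols: s5.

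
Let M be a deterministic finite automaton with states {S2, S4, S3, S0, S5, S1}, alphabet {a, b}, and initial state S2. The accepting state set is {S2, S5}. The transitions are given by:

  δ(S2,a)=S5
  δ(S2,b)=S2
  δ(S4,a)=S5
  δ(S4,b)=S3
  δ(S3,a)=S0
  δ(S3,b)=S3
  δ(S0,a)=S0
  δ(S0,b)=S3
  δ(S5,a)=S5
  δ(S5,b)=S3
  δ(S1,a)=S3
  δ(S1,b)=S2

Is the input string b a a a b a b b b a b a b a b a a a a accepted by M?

No

start at S2
read 'b': S2 → S2
read 'a': S2 → S5
read 'a': S5 → S5
read 'a': S5 → S5
read 'b': S5 → S3
read 'a': S3 → S0
read 'b': S0 → S3
read 'b': S3 → S3
read 'b': S3 → S3
read 'a': S3 → S0
read 'b': S0 → S3
read 'a': S3 → S0
read 'b': S0 → S3
read 'a': S3 → S0
read 'b': S0 → S3
read 'a': S3 → S0
read 'a': S0 → S0
read 'a': S0 → S0
read 'a': S0 → S0
End state S0 is not accepting.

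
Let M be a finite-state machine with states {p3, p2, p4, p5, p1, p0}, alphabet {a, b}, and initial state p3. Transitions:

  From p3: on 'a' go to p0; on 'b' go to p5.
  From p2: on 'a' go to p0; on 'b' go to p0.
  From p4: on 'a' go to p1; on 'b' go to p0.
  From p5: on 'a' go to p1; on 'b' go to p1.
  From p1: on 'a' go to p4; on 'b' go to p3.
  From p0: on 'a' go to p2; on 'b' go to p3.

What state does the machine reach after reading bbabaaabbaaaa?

Trace: p3 -b-> p5 -b-> p1 -a-> p4 -b-> p0 -a-> p2 -a-> p0 -a-> p2 -b-> p0 -b-> p3 -a-> p0 -a-> p2 -a-> p0 -a-> p2

p2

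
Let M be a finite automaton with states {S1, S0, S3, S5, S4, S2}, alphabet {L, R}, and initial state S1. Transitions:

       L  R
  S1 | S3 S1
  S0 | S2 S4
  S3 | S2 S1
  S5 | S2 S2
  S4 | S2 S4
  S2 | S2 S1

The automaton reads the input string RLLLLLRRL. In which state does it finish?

S3

Trace: S1 -R-> S1 -L-> S3 -L-> S2 -L-> S2 -L-> S2 -L-> S2 -R-> S1 -R-> S1 -L-> S3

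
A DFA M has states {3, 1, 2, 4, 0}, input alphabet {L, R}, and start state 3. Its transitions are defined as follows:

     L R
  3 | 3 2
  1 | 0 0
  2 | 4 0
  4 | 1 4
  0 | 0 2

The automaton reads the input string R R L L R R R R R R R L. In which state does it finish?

start at 3
read 'R': 3 → 2
read 'R': 2 → 0
read 'L': 0 → 0
read 'L': 0 → 0
read 'R': 0 → 2
read 'R': 2 → 0
read 'R': 0 → 2
read 'R': 2 → 0
read 'R': 0 → 2
read 'R': 2 → 0
read 'R': 0 → 2
read 'L': 2 → 4

4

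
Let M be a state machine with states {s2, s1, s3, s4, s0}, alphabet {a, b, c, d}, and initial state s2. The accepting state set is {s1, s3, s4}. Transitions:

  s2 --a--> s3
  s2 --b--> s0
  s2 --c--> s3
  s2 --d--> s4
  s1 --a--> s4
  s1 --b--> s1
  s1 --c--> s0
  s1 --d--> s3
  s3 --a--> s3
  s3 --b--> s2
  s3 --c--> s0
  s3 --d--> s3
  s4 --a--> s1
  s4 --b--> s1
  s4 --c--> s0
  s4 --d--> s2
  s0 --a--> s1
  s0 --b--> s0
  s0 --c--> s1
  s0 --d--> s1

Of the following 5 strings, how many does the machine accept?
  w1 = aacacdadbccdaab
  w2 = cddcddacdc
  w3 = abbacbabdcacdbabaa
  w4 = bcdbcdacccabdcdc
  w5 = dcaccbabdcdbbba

3

w1: Trace: s2 -a-> s3 -a-> s3 -c-> s0 -a-> s1 -c-> s0 -d-> s1 -a-> s4 -d-> s2 -b-> s0 -c-> s1 -c-> s0 -d-> s1 -a-> s4 -a-> s1 -b-> s1  → end s1, accepted
w2: Trace: s2 -c-> s3 -d-> s3 -d-> s3 -c-> s0 -d-> s1 -d-> s3 -a-> s3 -c-> s0 -d-> s1 -c-> s0  → end s0, rejected
w3: Trace: s2 -a-> s3 -b-> s2 -b-> s0 -a-> s1 -c-> s0 -b-> s0 -a-> s1 -b-> s1 -d-> s3 -c-> s0 -a-> s1 -c-> s0 -d-> s1 -b-> s1 -a-> s4 -b-> s1 -a-> s4 -a-> s1  → end s1, accepted
w4: Trace: s2 -b-> s0 -c-> s1 -d-> s3 -b-> s2 -c-> s3 -d-> s3 -a-> s3 -c-> s0 -c-> s1 -c-> s0 -a-> s1 -b-> s1 -d-> s3 -c-> s0 -d-> s1 -c-> s0  → end s0, rejected
w5: Trace: s2 -d-> s4 -c-> s0 -a-> s1 -c-> s0 -c-> s1 -b-> s1 -a-> s4 -b-> s1 -d-> s3 -c-> s0 -d-> s1 -b-> s1 -b-> s1 -b-> s1 -a-> s4  → end s4, accepted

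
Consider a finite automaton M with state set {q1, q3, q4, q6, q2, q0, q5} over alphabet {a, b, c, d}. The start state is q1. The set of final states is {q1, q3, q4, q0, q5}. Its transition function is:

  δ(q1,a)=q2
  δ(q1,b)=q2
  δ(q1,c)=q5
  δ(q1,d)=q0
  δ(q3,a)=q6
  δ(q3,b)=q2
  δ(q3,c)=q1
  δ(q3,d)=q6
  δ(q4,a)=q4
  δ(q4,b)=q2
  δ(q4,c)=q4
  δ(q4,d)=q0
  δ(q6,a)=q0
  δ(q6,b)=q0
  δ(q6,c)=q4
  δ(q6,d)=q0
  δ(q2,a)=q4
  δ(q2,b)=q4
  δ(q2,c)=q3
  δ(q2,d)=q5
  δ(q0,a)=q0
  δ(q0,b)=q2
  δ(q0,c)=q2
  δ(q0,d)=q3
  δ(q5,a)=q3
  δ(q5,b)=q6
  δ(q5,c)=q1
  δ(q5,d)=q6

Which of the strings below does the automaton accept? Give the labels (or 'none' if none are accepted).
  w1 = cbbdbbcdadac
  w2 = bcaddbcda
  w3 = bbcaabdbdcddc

w1, w2, w3

w1: q1 → q5 → q6 → q0 → q3 → q2 → q4 → q4 → q0 → q0 → q3 → q6 → q4  → end q4, accepted
w2: q1 → q2 → q3 → q6 → q0 → q3 → q2 → q3 → q6 → q0  → end q0, accepted
w3: q1 → q2 → q4 → q4 → q4 → q4 → q2 → q5 → q6 → q0 → q2 → q5 → q6 → q4  → end q4, accepted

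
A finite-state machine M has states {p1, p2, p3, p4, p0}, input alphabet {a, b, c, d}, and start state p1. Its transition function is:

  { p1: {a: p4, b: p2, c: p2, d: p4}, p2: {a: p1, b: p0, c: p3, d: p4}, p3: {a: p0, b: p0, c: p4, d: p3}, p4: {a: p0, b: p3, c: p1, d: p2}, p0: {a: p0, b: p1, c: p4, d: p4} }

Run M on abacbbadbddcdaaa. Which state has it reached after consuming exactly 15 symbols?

p4

p1 → p4 → p3 → p0 → p4 → p3 → p0 → p0 → p4 → p3 → p3 → p3 → p4 → p2 → p1 → p4
After 15 symbols: p4.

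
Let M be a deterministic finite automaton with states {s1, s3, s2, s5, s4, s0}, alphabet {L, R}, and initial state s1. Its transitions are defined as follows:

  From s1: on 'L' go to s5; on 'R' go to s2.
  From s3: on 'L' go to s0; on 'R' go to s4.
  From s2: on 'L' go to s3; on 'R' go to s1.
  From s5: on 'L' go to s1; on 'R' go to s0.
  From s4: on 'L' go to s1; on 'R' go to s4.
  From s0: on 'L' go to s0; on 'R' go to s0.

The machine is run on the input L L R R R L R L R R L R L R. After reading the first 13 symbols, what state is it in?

s0

s1 → s5 → s1 → s2 → s1 → s2 → s3 → s4 → s1 → s2 → s1 → s5 → s0 → s0
After 13 symbols: s0.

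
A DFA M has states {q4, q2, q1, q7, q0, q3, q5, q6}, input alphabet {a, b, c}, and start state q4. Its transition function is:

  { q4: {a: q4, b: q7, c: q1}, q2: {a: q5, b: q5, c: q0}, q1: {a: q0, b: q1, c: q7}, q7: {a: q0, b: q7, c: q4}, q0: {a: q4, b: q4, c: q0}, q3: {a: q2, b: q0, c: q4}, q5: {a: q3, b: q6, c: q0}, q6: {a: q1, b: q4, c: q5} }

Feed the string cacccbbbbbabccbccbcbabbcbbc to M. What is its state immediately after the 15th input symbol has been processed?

q7

Trace: q4 -c-> q1 -a-> q0 -c-> q0 -c-> q0 -c-> q0 -b-> q4 -b-> q7 -b-> q7 -b-> q7 -b-> q7 -a-> q0 -b-> q4 -c-> q1 -c-> q7 -b-> q7
After 15 symbols: q7.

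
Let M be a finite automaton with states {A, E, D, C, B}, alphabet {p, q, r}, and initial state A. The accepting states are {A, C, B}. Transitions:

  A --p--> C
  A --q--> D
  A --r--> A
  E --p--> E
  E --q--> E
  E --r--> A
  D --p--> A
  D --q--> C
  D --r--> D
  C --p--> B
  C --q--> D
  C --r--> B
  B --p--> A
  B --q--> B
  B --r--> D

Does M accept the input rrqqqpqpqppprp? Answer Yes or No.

A → A → A → D → C → D → A → D → A → D → A → C → B → D → A
End state A is accepting.

Yes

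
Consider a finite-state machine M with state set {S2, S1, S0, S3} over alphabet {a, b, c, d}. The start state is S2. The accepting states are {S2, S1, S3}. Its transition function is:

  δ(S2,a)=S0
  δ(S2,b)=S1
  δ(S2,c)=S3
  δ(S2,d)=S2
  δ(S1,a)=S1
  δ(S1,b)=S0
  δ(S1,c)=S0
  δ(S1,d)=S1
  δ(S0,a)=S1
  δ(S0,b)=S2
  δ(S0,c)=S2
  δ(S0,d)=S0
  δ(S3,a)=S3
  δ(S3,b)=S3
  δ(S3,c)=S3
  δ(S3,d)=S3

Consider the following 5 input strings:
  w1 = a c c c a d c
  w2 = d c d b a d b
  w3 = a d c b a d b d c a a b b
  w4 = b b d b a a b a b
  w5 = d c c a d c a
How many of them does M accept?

w1: Trace: S2 -a-> S0 -c-> S2 -c-> S3 -c-> S3 -a-> S3 -d-> S3 -c-> S3  → end S3, accepted
w2: Trace: S2 -d-> S2 -c-> S3 -d-> S3 -b-> S3 -a-> S3 -d-> S3 -b-> S3  → end S3, accepted
w3: Trace: S2 -a-> S0 -d-> S0 -c-> S2 -b-> S1 -a-> S1 -d-> S1 -b-> S0 -d-> S0 -c-> S2 -a-> S0 -a-> S1 -b-> S0 -b-> S2  → end S2, accepted
w4: Trace: S2 -b-> S1 -b-> S0 -d-> S0 -b-> S2 -a-> S0 -a-> S1 -b-> S0 -a-> S1 -b-> S0  → end S0, rejected
w5: Trace: S2 -d-> S2 -c-> S3 -c-> S3 -a-> S3 -d-> S3 -c-> S3 -a-> S3  → end S3, accepted

4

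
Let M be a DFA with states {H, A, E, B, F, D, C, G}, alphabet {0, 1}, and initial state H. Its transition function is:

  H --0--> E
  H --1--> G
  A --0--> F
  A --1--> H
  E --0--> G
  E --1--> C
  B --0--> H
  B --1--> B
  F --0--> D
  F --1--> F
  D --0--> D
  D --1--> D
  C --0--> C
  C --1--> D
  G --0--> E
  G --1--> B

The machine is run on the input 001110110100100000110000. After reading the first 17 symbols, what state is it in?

Trace: H -0-> E -0-> G -1-> B -1-> B -1-> B -0-> H -1-> G -1-> B -0-> H -1-> G -0-> E -0-> G -1-> B -0-> H -0-> E -0-> G -0-> E
After 17 symbols: E.

E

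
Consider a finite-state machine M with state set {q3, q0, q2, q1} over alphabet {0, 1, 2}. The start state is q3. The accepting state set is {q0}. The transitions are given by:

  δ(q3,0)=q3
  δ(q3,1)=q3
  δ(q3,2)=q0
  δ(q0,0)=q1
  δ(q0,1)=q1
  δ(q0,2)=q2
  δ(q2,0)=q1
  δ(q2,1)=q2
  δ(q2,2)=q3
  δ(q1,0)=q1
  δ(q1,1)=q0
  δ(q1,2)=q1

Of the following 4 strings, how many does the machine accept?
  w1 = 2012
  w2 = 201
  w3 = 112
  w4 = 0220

w1: Trace: q3 -2-> q0 -0-> q1 -1-> q0 -2-> q2  → end q2, rejected
w2: Trace: q3 -2-> q0 -0-> q1 -1-> q0  → end q0, accepted
w3: Trace: q3 -1-> q3 -1-> q3 -2-> q0  → end q0, accepted
w4: Trace: q3 -0-> q3 -2-> q0 -2-> q2 -0-> q1  → end q1, rejected

2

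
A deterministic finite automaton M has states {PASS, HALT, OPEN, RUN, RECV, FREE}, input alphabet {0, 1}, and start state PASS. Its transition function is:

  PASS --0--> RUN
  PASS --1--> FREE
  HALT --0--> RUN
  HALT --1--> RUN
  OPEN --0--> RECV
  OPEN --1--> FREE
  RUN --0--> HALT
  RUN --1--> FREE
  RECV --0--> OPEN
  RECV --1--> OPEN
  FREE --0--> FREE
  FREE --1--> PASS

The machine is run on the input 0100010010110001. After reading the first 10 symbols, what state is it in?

HALT

PASS → RUN → FREE → FREE → FREE → FREE → PASS → RUN → HALT → RUN → HALT
After 10 symbols: HALT.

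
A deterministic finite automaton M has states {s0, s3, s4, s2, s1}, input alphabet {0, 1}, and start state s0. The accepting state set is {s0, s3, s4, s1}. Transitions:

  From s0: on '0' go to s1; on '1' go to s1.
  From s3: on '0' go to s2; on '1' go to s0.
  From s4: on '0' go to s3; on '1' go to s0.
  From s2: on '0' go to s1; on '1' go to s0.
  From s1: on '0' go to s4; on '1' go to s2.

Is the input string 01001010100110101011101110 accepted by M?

Yes

start at s0
read '0': s0 → s1
read '1': s1 → s2
read '0': s2 → s1
read '0': s1 → s4
read '1': s4 → s0
read '0': s0 → s1
read '1': s1 → s2
read '0': s2 → s1
read '1': s1 → s2
read '0': s2 → s1
read '0': s1 → s4
read '1': s4 → s0
read '1': s0 → s1
read '0': s1 → s4
read '1': s4 → s0
read '0': s0 → s1
read '1': s1 → s2
read '0': s2 → s1
read '1': s1 → s2
read '1': s2 → s0
read '1': s0 → s1
read '0': s1 → s4
read '1': s4 → s0
read '1': s0 → s1
read '1': s1 → s2
read '0': s2 → s1
End state s1 is accepting.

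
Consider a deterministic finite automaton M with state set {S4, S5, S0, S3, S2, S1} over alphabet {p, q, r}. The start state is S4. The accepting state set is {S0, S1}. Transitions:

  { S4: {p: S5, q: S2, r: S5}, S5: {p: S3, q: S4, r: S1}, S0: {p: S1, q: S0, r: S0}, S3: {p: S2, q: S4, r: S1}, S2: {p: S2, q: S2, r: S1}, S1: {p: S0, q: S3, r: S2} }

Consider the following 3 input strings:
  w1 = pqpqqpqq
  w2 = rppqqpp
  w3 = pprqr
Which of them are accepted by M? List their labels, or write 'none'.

w3

w1: Trace: S4 -p-> S5 -q-> S4 -p-> S5 -q-> S4 -q-> S2 -p-> S2 -q-> S2 -q-> S2  → end S2, rejected
w2: Trace: S4 -r-> S5 -p-> S3 -p-> S2 -q-> S2 -q-> S2 -p-> S2 -p-> S2  → end S2, rejected
w3: Trace: S4 -p-> S5 -p-> S3 -r-> S1 -q-> S3 -r-> S1  → end S1, accepted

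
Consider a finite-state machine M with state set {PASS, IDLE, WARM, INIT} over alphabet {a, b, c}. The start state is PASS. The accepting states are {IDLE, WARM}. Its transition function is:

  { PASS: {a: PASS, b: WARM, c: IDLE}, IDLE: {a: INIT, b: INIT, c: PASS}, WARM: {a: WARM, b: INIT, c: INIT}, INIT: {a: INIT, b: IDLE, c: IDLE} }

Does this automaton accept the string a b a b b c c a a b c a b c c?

start at PASS
read 'a': PASS → PASS
read 'b': PASS → WARM
read 'a': WARM → WARM
read 'b': WARM → INIT
read 'b': INIT → IDLE
read 'c': IDLE → PASS
read 'c': PASS → IDLE
read 'a': IDLE → INIT
read 'a': INIT → INIT
read 'b': INIT → IDLE
read 'c': IDLE → PASS
read 'a': PASS → PASS
read 'b': PASS → WARM
read 'c': WARM → INIT
read 'c': INIT → IDLE
End state IDLE is accepting.

Yes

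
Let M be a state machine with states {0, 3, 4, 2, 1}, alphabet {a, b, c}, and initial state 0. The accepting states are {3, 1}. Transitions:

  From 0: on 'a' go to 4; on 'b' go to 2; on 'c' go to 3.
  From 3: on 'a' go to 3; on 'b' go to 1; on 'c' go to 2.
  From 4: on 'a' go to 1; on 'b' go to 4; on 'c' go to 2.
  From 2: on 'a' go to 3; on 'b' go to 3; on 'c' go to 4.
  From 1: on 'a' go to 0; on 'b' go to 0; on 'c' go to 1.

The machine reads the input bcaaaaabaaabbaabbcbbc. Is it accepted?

No

0 → 2 → 4 → 1 → 0 → 4 → 1 → 0 → 2 → 3 → 3 → 3 → 1 → 0 → 4 → 1 → 0 → 2 → 4 → 4 → 4 → 2
End state 2 is not accepting.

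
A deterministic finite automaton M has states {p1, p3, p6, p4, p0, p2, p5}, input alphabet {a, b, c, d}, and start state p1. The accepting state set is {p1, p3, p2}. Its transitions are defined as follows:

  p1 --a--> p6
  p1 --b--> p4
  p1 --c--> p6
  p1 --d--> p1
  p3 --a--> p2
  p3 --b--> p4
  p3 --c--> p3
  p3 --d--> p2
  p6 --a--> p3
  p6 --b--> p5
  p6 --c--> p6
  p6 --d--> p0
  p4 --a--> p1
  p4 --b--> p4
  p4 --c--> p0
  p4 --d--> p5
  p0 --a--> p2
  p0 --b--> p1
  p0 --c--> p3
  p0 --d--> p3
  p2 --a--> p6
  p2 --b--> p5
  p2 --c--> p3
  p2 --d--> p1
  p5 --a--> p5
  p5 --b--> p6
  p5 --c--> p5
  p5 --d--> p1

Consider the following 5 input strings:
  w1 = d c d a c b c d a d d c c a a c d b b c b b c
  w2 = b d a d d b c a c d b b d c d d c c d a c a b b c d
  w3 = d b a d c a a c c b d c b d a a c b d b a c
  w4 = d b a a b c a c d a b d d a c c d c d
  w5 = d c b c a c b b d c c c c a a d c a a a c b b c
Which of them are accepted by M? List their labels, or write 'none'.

w4

w1:
  start at p1
  read 'd': p1 → p1
  read 'c': p1 → p6
  read 'd': p6 → p0
  read 'a': p0 → p2
  read 'c': p2 → p3
  read 'b': p3 → p4
  read 'c': p4 → p0
  read 'd': p0 → p3
  read 'a': p3 → p2
  read 'd': p2 → p1
  read 'd': p1 → p1
  read 'c': p1 → p6
  read 'c': p6 → p6
  read 'a': p6 → p3
  read 'a': p3 → p2
  read 'c': p2 → p3
  read 'd': p3 → p2
  read 'b': p2 → p5
  read 'b': p5 → p6
  read 'c': p6 → p6
  read 'b': p6 → p5
  read 'b': p5 → p6
  read 'c': p6 → p6
  end p6, rejected
w2:
  start at p1
  read 'b': p1 → p4
  read 'd': p4 → p5
  read 'a': p5 → p5
  read 'd': p5 → p1
  read 'd': p1 → p1
  read 'b': p1 → p4
  read 'c': p4 → p0
  read 'a': p0 → p2
  read 'c': p2 → p3
  read 'd': p3 → p2
  read 'b': p2 → p5
  read 'b': p5 → p6
  read 'd': p6 → p0
  read 'c': p0 → p3
  read 'd': p3 → p2
  read 'd': p2 → p1
  read 'c': p1 → p6
  read 'c': p6 → p6
  read 'd': p6 → p0
  read 'a': p0 → p2
  read 'c': p2 → p3
  read 'a': p3 → p2
  read 'b': p2 → p5
  read 'b': p5 → p6
  read 'c': p6 → p6
  read 'd': p6 → p0
  end p0, rejected
w3:
  start at p1
  read 'd': p1 → p1
  read 'b': p1 → p4
  read 'a': p4 → p1
  read 'd': p1 → p1
  read 'c': p1 → p6
  read 'a': p6 → p3
  read 'a': p3 → p2
  read 'c': p2 → p3
  read 'c': p3 → p3
  read 'b': p3 → p4
  read 'd': p4 → p5
  read 'c': p5 → p5
  read 'b': p5 → p6
  read 'd': p6 → p0
  read 'a': p0 → p2
  read 'a': p2 → p6
  read 'c': p6 → p6
  read 'b': p6 → p5
  read 'd': p5 → p1
  read 'b': p1 → p4
  read 'a': p4 → p1
  read 'c': p1 → p6
  end p6, rejected
w4:
  start at p1
  read 'd': p1 → p1
  read 'b': p1 → p4
  read 'a': p4 → p1
  read 'a': p1 → p6
  read 'b': p6 → p5
  read 'c': p5 → p5
  read 'a': p5 → p5
  read 'c': p5 → p5
  read 'd': p5 → p1
  read 'a': p1 → p6
  read 'b': p6 → p5
  read 'd': p5 → p1
  read 'd': p1 → p1
  read 'a': p1 → p6
  read 'c': p6 → p6
  read 'c': p6 → p6
  read 'd': p6 → p0
  read 'c': p0 → p3
  read 'd': p3 → p2
  end p2, accepted
w5:
  start at p1
  read 'd': p1 → p1
  read 'c': p1 → p6
  read 'b': p6 → p5
  read 'c': p5 → p5
  read 'a': p5 → p5
  read 'c': p5 → p5
  read 'b': p5 → p6
  read 'b': p6 → p5
  read 'd': p5 → p1
  read 'c': p1 → p6
  read 'c': p6 → p6
  read 'c': p6 → p6
  read 'c': p6 → p6
  read 'a': p6 → p3
  read 'a': p3 → p2
  read 'd': p2 → p1
  read 'c': p1 → p6
  read 'a': p6 → p3
  read 'a': p3 → p2
  read 'a': p2 → p6
  read 'c': p6 → p6
  read 'b': p6 → p5
  read 'b': p5 → p6
  read 'c': p6 → p6
  end p6, rejected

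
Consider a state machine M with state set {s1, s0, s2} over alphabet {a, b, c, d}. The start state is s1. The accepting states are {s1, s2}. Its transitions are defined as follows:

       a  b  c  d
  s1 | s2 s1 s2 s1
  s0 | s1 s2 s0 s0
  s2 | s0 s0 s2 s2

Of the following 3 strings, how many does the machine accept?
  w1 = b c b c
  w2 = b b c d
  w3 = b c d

2

w1: Trace: s1 -b-> s1 -c-> s2 -b-> s0 -c-> s0  → end s0, rejected
w2: Trace: s1 -b-> s1 -b-> s1 -c-> s2 -d-> s2  → end s2, accepted
w3: Trace: s1 -b-> s1 -c-> s2 -d-> s2  → end s2, accepted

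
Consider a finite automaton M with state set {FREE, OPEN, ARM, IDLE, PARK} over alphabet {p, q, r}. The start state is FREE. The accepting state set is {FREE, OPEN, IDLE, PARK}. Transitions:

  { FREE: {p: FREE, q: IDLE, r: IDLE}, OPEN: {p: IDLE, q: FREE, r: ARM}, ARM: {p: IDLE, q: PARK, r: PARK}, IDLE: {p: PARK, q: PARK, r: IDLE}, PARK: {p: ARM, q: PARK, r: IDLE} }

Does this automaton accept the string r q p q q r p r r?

start at FREE
read 'r': FREE → IDLE
read 'q': IDLE → PARK
read 'p': PARK → ARM
read 'q': ARM → PARK
read 'q': PARK → PARK
read 'r': PARK → IDLE
read 'p': IDLE → PARK
read 'r': PARK → IDLE
read 'r': IDLE → IDLE
End state IDLE is accepting.

Yes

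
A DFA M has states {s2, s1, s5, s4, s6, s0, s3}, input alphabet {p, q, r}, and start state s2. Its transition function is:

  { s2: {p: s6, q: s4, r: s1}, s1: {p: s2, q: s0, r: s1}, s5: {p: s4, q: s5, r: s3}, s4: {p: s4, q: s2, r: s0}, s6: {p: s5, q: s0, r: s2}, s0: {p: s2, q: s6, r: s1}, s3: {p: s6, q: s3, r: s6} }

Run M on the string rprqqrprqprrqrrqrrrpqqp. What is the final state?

start at s2
read 'r': s2 → s1
read 'p': s1 → s2
read 'r': s2 → s1
read 'q': s1 → s0
read 'q': s0 → s6
read 'r': s6 → s2
read 'p': s2 → s6
read 'r': s6 → s2
read 'q': s2 → s4
read 'p': s4 → s4
read 'r': s4 → s0
read 'r': s0 → s1
read 'q': s1 → s0
read 'r': s0 → s1
read 'r': s1 → s1
read 'q': s1 → s0
read 'r': s0 → s1
read 'r': s1 → s1
read 'r': s1 → s1
read 'p': s1 → s2
read 'q': s2 → s4
read 'q': s4 → s2
read 'p': s2 → s6

s6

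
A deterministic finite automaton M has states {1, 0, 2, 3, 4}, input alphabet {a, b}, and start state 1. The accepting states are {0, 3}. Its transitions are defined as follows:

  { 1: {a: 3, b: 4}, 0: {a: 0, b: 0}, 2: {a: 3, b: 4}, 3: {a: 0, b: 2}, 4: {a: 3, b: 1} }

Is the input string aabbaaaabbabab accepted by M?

start at 1
read 'a': 1 → 3
read 'a': 3 → 0
read 'b': 0 → 0
read 'b': 0 → 0
read 'a': 0 → 0
read 'a': 0 → 0
read 'a': 0 → 0
read 'a': 0 → 0
read 'b': 0 → 0
read 'b': 0 → 0
read 'a': 0 → 0
read 'b': 0 → 0
read 'a': 0 → 0
read 'b': 0 → 0
End state 0 is accepting.

Yes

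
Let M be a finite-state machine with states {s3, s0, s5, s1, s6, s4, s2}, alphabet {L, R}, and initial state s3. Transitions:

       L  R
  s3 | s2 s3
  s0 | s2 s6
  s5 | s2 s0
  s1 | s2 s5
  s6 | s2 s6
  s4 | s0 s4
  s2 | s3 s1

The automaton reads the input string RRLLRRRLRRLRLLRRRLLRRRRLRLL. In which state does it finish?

Trace: s3 -R-> s3 -R-> s3 -L-> s2 -L-> s3 -R-> s3 -R-> s3 -R-> s3 -L-> s2 -R-> s1 -R-> s5 -L-> s2 -R-> s1 -L-> s2 -L-> s3 -R-> s3 -R-> s3 -R-> s3 -L-> s2 -L-> s3 -R-> s3 -R-> s3 -R-> s3 -R-> s3 -L-> s2 -R-> s1 -L-> s2 -L-> s3

s3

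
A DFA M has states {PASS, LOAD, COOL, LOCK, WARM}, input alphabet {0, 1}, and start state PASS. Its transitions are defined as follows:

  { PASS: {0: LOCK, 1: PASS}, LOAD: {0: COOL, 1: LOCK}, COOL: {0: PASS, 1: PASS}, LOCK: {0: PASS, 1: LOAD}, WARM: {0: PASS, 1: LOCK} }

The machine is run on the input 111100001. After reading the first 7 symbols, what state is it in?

start at PASS
read '1': PASS → PASS
read '1': PASS → PASS
read '1': PASS → PASS
read '1': PASS → PASS
read '0': PASS → LOCK
read '0': LOCK → PASS
read '0': PASS → LOCK
After 7 symbols: LOCK.

LOCK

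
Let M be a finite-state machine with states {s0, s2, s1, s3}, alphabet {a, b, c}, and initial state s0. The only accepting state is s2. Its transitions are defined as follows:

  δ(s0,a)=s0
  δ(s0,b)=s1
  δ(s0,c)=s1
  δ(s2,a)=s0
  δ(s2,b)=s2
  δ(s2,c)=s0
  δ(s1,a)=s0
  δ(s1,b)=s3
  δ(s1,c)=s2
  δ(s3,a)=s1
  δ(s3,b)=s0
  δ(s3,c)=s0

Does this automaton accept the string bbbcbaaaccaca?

s0 → s1 → s3 → s0 → s1 → s3 → s1 → s0 → s0 → s1 → s2 → s0 → s1 → s0
End state s0 is not accepting.

No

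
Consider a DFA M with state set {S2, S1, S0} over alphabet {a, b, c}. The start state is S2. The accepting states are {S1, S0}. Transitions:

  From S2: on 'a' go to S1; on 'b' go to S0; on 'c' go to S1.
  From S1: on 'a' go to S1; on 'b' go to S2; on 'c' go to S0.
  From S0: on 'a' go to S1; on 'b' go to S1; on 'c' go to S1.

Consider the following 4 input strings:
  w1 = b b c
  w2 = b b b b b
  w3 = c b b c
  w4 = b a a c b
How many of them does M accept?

4

w1: S2 → S0 → S1 → S0  → end S0, accepted
w2: S2 → S0 → S1 → S2 → S0 → S1  → end S1, accepted
w3: S2 → S1 → S2 → S0 → S1  → end S1, accepted
w4: S2 → S0 → S1 → S1 → S0 → S1  → end S1, accepted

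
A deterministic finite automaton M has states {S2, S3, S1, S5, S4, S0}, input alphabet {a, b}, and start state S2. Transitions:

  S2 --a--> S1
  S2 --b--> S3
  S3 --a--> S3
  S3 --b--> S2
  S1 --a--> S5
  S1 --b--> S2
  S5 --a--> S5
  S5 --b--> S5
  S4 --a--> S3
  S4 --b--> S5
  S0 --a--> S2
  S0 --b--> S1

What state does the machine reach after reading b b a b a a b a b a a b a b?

S5

start at S2
read 'b': S2 → S3
read 'b': S3 → S2
read 'a': S2 → S1
read 'b': S1 → S2
read 'a': S2 → S1
read 'a': S1 → S5
read 'b': S5 → S5
read 'a': S5 → S5
read 'b': S5 → S5
read 'a': S5 → S5
read 'a': S5 → S5
read 'b': S5 → S5
read 'a': S5 → S5
read 'b': S5 → S5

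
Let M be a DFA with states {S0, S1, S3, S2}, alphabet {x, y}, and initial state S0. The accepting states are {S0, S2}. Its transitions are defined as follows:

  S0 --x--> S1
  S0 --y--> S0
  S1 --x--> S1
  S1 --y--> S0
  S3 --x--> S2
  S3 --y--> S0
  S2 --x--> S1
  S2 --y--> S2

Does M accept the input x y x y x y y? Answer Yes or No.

Trace: S0 -x-> S1 -y-> S0 -x-> S1 -y-> S0 -x-> S1 -y-> S0 -y-> S0
End state S0 is accepting.

Yes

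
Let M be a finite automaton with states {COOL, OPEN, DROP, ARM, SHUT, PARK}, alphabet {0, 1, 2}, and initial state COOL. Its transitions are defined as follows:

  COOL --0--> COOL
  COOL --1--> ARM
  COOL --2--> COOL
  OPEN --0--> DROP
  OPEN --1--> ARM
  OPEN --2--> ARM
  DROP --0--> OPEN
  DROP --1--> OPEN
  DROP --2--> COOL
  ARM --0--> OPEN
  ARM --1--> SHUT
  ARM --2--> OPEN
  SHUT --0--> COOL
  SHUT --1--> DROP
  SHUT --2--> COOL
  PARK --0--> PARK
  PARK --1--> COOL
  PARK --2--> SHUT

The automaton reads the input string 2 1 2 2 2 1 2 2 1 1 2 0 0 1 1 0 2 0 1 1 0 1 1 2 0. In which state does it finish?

COOL

start at COOL
read '2': COOL → COOL
read '1': COOL → ARM
read '2': ARM → OPEN
read '2': OPEN → ARM
read '2': ARM → OPEN
read '1': OPEN → ARM
read '2': ARM → OPEN
read '2': OPEN → ARM
read '1': ARM → SHUT
read '1': SHUT → DROP
read '2': DROP → COOL
read '0': COOL → COOL
read '0': COOL → COOL
read '1': COOL → ARM
read '1': ARM → SHUT
read '0': SHUT → COOL
read '2': COOL → COOL
read '0': COOL → COOL
read '1': COOL → ARM
read '1': ARM → SHUT
read '0': SHUT → COOL
read '1': COOL → ARM
read '1': ARM → SHUT
read '2': SHUT → COOL
read '0': COOL → COOL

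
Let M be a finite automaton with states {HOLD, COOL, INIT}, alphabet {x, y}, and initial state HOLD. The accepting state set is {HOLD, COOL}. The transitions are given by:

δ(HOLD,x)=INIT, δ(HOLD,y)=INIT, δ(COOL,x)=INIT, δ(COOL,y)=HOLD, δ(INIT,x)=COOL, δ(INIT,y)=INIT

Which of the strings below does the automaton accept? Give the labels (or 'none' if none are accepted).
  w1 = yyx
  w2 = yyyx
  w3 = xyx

w1: Trace: HOLD -y-> INIT -y-> INIT -x-> COOL  → end COOL, accepted
w2: Trace: HOLD -y-> INIT -y-> INIT -y-> INIT -x-> COOL  → end COOL, accepted
w3: Trace: HOLD -x-> INIT -y-> INIT -x-> COOL  → end COOL, accepted

w1, w2, w3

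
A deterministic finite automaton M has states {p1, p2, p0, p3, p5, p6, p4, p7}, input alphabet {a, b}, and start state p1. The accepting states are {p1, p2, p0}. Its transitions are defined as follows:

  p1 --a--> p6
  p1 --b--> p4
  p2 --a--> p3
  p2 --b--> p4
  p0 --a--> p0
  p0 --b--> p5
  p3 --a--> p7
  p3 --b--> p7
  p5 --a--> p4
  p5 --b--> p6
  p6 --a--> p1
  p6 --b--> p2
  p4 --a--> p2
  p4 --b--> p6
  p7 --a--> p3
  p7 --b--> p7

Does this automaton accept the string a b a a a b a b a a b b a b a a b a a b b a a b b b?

Trace: p1 -a-> p6 -b-> p2 -a-> p3 -a-> p7 -a-> p3 -b-> p7 -a-> p3 -b-> p7 -a-> p3 -a-> p7 -b-> p7 -b-> p7 -a-> p3 -b-> p7 -a-> p3 -a-> p7 -b-> p7 -a-> p3 -a-> p7 -b-> p7 -b-> p7 -a-> p3 -a-> p7 -b-> p7 -b-> p7 -b-> p7
End state p7 is not accepting.

No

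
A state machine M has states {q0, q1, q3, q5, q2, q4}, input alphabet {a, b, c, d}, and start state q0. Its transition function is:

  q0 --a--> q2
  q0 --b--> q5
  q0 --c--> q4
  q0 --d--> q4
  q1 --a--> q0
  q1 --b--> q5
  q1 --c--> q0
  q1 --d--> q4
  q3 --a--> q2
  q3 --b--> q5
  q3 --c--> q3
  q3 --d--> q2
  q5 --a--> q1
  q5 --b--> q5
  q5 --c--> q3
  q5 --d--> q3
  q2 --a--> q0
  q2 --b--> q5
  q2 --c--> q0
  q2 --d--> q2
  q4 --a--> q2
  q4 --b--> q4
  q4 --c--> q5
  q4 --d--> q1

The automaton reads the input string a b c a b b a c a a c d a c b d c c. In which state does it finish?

start at q0
read 'a': q0 → q2
read 'b': q2 → q5
read 'c': q5 → q3
read 'a': q3 → q2
read 'b': q2 → q5
read 'b': q5 → q5
read 'a': q5 → q1
read 'c': q1 → q0
read 'a': q0 → q2
read 'a': q2 → q0
read 'c': q0 → q4
read 'd': q4 → q1
read 'a': q1 → q0
read 'c': q0 → q4
read 'b': q4 → q4
read 'd': q4 → q1
read 'c': q1 → q0
read 'c': q0 → q4

q4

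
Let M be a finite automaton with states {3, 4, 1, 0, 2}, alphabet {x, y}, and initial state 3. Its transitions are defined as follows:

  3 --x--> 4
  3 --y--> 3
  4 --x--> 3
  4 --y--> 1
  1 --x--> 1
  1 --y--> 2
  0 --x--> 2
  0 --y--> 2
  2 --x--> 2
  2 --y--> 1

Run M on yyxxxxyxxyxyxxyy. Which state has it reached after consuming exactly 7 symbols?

Trace: 3 -y-> 3 -y-> 3 -x-> 4 -x-> 3 -x-> 4 -x-> 3 -y-> 3
After 7 symbols: 3.

3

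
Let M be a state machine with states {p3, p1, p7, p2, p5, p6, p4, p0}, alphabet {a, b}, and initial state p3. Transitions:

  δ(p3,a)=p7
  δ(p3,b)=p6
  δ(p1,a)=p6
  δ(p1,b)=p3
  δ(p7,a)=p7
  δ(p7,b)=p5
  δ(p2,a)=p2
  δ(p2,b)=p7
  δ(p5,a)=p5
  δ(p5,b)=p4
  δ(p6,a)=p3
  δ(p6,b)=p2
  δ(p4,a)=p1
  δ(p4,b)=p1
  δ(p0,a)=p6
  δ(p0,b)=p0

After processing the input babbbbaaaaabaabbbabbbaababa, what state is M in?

start at p3
read 'b': p3 → p6
read 'a': p6 → p3
read 'b': p3 → p6
read 'b': p6 → p2
read 'b': p2 → p7
read 'b': p7 → p5
read 'a': p5 → p5
read 'a': p5 → p5
read 'a': p5 → p5
read 'a': p5 → p5
read 'a': p5 → p5
read 'b': p5 → p4
read 'a': p4 → p1
read 'a': p1 → p6
read 'b': p6 → p2
read 'b': p2 → p7
read 'b': p7 → p5
read 'a': p5 → p5
read 'b': p5 → p4
read 'b': p4 → p1
read 'b': p1 → p3
read 'a': p3 → p7
read 'a': p7 → p7
read 'b': p7 → p5
read 'a': p5 → p5
read 'b': p5 → p4
read 'a': p4 → p1

p1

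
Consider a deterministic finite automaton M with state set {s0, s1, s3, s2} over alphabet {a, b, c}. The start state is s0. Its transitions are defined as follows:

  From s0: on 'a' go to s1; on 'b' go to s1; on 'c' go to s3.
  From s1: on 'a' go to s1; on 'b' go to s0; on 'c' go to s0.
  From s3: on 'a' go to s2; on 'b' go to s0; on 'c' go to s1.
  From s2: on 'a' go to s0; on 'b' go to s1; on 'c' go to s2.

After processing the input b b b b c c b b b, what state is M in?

s0

start at s0
read 'b': s0 → s1
read 'b': s1 → s0
read 'b': s0 → s1
read 'b': s1 → s0
read 'c': s0 → s3
read 'c': s3 → s1
read 'b': s1 → s0
read 'b': s0 → s1
read 'b': s1 → s0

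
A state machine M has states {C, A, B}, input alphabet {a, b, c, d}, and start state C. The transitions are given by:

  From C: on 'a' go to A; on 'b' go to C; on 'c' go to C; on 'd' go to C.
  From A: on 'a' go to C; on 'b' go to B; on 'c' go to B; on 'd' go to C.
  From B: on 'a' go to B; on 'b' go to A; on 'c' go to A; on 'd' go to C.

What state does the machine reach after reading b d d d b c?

C

Trace: C -b-> C -d-> C -d-> C -d-> C -b-> C -c-> C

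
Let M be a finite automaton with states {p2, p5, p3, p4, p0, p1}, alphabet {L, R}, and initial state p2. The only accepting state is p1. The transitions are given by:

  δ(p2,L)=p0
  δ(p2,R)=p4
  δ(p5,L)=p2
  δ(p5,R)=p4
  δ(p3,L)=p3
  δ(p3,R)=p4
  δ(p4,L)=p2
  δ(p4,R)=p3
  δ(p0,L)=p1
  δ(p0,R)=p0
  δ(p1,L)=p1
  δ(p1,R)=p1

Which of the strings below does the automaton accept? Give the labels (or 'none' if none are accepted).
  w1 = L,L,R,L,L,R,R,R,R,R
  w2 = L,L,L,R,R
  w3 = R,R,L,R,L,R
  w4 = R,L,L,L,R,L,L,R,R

w1, w2, w4

w1: Trace: p2 -L-> p0 -L-> p1 -R-> p1 -L-> p1 -L-> p1 -R-> p1 -R-> p1 -R-> p1 -R-> p1 -R-> p1  → end p1, accepted
w2: Trace: p2 -L-> p0 -L-> p1 -L-> p1 -R-> p1 -R-> p1  → end p1, accepted
w3: Trace: p2 -R-> p4 -R-> p3 -L-> p3 -R-> p4 -L-> p2 -R-> p4  → end p4, rejected
w4: Trace: p2 -R-> p4 -L-> p2 -L-> p0 -L-> p1 -R-> p1 -L-> p1 -L-> p1 -R-> p1 -R-> p1  → end p1, accepted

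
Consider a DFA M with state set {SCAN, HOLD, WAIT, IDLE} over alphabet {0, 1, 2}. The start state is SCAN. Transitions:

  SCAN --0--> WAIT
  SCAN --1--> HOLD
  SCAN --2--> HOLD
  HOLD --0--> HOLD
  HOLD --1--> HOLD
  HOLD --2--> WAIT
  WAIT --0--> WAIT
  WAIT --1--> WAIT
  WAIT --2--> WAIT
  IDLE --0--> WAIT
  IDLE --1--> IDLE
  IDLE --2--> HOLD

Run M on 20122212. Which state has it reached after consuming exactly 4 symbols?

WAIT

SCAN → HOLD → HOLD → HOLD → WAIT
After 4 symbols: WAIT.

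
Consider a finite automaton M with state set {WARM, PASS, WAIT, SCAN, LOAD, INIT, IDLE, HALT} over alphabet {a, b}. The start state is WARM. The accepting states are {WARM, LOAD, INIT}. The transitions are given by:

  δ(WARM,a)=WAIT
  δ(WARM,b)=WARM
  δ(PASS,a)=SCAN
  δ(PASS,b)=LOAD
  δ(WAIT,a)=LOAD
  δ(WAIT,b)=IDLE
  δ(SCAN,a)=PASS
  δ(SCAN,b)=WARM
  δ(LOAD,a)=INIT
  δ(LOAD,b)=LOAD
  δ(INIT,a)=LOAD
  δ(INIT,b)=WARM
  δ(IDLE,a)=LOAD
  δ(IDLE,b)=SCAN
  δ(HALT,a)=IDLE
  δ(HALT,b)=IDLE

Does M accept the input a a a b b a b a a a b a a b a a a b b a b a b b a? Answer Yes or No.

Yes

start at WARM
read 'a': WARM → WAIT
read 'a': WAIT → LOAD
read 'a': LOAD → INIT
read 'b': INIT → WARM
read 'b': WARM → WARM
read 'a': WARM → WAIT
read 'b': WAIT → IDLE
read 'a': IDLE → LOAD
read 'a': LOAD → INIT
read 'a': INIT → LOAD
read 'b': LOAD → LOAD
read 'a': LOAD → INIT
read 'a': INIT → LOAD
read 'b': LOAD → LOAD
read 'a': LOAD → INIT
read 'a': INIT → LOAD
read 'a': LOAD → INIT
read 'b': INIT → WARM
read 'b': WARM → WARM
read 'a': WARM → WAIT
read 'b': WAIT → IDLE
read 'a': IDLE → LOAD
read 'b': LOAD → LOAD
read 'b': LOAD → LOAD
read 'a': LOAD → INIT
End state INIT is accepting.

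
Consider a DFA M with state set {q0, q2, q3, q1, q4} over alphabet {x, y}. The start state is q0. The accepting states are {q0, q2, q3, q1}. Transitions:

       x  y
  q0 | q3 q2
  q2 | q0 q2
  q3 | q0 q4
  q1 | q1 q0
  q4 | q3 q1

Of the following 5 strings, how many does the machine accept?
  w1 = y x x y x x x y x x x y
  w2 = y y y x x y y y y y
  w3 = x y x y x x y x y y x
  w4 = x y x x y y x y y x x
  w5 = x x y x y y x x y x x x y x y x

4

w1:
  start at q0
  read 'y': q0 → q2
  read 'x': q2 → q0
  read 'x': q0 → q3
  read 'y': q3 → q4
  read 'x': q4 → q3
  read 'x': q3 → q0
  read 'x': q0 → q3
  read 'y': q3 → q4
  read 'x': q4 → q3
  read 'x': q3 → q0
  read 'x': q0 → q3
  read 'y': q3 → q4
  end q4, rejected
w2:
  start at q0
  read 'y': q0 → q2
  read 'y': q2 → q2
  read 'y': q2 → q2
  read 'x': q2 → q0
  read 'x': q0 → q3
  read 'y': q3 → q4
  read 'y': q4 → q1
  read 'y': q1 → q0
  read 'y': q0 → q2
  read 'y': q2 → q2
  end q2, accepted
w3:
  start at q0
  read 'x': q0 → q3
  read 'y': q3 → q4
  read 'x': q4 → q3
  read 'y': q3 → q4
  read 'x': q4 → q3
  read 'x': q3 → q0
  read 'y': q0 → q2
  read 'x': q2 → q0
  read 'y': q0 → q2
  read 'y': q2 → q2
  read 'x': q2 → q0
  end q0, accepted
w4:
  start at q0
  read 'x': q0 → q3
  read 'y': q3 → q4
  read 'x': q4 → q3
  read 'x': q3 → q0
  read 'y': q0 → q2
  read 'y': q2 → q2
  read 'x': q2 → q0
  read 'y': q0 → q2
  read 'y': q2 → q2
  read 'x': q2 → q0
  read 'x': q0 → q3
  end q3, accepted
w5:
  start at q0
  read 'x': q0 → q3
  read 'x': q3 → q0
  read 'y': q0 → q2
  read 'x': q2 → q0
  read 'y': q0 → q2
  read 'y': q2 → q2
  read 'x': q2 → q0
  read 'x': q0 → q3
  read 'y': q3 → q4
  read 'x': q4 → q3
  read 'x': q3 → q0
  read 'x': q0 → q3
  read 'y': q3 → q4
  read 'x': q4 → q3
  read 'y': q3 → q4
  read 'x': q4 → q3
  end q3, accepted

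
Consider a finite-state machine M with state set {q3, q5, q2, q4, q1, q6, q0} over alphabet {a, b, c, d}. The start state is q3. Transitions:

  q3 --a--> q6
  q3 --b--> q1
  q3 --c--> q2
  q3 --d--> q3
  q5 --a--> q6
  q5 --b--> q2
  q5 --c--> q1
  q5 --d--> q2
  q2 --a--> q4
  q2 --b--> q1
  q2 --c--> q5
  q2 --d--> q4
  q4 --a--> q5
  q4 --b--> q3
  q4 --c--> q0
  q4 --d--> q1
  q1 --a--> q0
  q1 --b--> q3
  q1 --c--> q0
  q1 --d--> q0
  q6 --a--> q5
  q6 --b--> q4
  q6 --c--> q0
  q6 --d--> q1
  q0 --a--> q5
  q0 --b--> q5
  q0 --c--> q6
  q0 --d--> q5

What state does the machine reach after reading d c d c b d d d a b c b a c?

q0

q3 → q3 → q2 → q4 → q0 → q5 → q2 → q4 → q1 → q0 → q5 → q1 → q3 → q6 → q0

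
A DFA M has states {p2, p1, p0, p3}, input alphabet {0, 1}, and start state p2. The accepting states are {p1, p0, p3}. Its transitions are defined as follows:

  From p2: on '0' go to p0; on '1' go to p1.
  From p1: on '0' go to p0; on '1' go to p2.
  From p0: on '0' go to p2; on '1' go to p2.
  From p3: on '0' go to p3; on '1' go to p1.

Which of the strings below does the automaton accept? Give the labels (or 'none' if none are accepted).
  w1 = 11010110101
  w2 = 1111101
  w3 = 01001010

w1: Trace: p2 -1-> p1 -1-> p2 -0-> p0 -1-> p2 -0-> p0 -1-> p2 -1-> p1 -0-> p0 -1-> p2 -0-> p0 -1-> p2  → end p2, rejected
w2: Trace: p2 -1-> p1 -1-> p2 -1-> p1 -1-> p2 -1-> p1 -0-> p0 -1-> p2  → end p2, rejected
w3: Trace: p2 -0-> p0 -1-> p2 -0-> p0 -0-> p2 -1-> p1 -0-> p0 -1-> p2 -0-> p0  → end p0, accepted

w3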